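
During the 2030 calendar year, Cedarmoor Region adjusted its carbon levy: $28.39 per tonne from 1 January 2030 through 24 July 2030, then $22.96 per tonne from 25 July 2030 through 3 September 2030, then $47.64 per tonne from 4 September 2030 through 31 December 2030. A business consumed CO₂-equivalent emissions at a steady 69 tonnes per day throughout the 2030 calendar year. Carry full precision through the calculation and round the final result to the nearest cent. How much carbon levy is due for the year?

1 January – 24 July 2030: 205 days × 69 tonnes/day = 14,145 tonnes at $28.39/tonne → $401,576.55
25 July – 3 September 2030: 41 days × 69 tonnes/day = 2,829 tonnes at $22.96/tonne → $64,953.84
4 September – 31 December 2030: 119 days × 69 tonnes/day = 8,211 tonnes at $47.64/tonne → $391,172.04

$857,702.43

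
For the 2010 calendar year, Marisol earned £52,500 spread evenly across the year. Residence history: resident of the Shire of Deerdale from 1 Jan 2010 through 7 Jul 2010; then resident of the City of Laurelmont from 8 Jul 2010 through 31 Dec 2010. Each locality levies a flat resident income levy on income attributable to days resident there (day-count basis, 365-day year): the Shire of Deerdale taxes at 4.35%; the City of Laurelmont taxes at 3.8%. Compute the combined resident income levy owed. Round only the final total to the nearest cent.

The Shire of Deerdale, 1 Jan – 7 Jul 2010: 188 days → £52,500 × 4.35% × 188/365 = £1,176.2877
The City of Laurelmont, 8 Jul – 31 Dec 2010: 177 days → £52,500 × 3.8% × 177/365 = £967.4384
Total = £2,143.7260

£2,143.73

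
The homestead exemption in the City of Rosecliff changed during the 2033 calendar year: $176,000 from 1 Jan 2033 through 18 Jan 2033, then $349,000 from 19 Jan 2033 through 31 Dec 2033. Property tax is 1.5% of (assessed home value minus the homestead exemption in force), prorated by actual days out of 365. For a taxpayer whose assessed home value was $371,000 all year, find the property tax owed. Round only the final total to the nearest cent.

1 Jan – 18 Jan 2033: 18 days, exemption $176,000 → ($371,000 − $176,000) × 1.5% × 18/365 = $144.2466
19 Jan – 31 Dec 2033: 347 days, exemption $349,000 → ($371,000 − $349,000) × 1.5% × 347/365 = $313.7260
Total = $457.9726

$457.97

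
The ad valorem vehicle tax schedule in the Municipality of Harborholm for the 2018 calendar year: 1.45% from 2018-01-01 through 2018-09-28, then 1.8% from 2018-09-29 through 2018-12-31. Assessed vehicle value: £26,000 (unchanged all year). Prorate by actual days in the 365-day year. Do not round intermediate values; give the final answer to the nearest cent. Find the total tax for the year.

£400.44

2018-01-01 to 2018-09-28: 271 days at 1.45% → £26,000 × 1.45% × 271/365 = £279.9096
2018-09-29 to 2018-12-31: 94 days at 1.8% → £26,000 × 1.8% × 94/365 = £120.5260
Total = £400.4356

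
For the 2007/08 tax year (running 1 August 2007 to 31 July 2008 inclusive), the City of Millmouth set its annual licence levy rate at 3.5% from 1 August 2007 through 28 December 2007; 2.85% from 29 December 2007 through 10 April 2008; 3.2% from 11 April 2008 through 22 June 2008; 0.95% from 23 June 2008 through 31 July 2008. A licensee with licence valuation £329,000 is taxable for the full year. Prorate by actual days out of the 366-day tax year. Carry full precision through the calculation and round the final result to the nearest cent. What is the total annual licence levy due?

1 August – 28 December 2007: 150 days at 3.5% → £329,000 × 3.5% × 150/366 = £4,719.2623
29 December 2007 – 10 April 2008: 104 days at 2.85% → £329,000 × 2.85% × 104/366 = £2,664.3607
11 April – 22 June 2008: 73 days at 3.2% → £329,000 × 3.2% × 73/366 = £2,099.8470
23 June – 31 July 2008: 39 days at 0.95% → £329,000 × 0.95% × 39/366 = £333.0451
Total = £9,816.5150

£9,816.52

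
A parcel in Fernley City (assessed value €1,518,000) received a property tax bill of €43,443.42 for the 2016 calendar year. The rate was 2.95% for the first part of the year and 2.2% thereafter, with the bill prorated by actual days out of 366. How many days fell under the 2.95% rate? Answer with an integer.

Let d = days at the first rate; then 366 − d days at the second rate.
€1,518,000 × [2.95%·d + 2.2%·(366−d)] / 366 = €43,443.42
Solving gives d = 323, so the new rate took effect on 19 Nov 2016.

323 days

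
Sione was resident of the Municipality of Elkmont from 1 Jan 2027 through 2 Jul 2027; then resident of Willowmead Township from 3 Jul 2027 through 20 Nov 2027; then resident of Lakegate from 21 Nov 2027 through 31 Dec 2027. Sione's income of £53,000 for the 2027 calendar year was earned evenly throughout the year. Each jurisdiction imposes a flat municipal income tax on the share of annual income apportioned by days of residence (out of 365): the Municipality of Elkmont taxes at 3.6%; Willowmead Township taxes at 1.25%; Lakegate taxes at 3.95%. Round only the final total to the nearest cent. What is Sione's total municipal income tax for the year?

£1,447.70

The Municipality of Elkmont, 1 Jan – 2 Jul 2027: 183 days → £53,000 × 3.6% × 183/365 = £956.6137
Willowmead Township, 3 Jul – 20 Nov 2027: 141 days → £53,000 × 1.25% × 141/365 = £255.9247
Lakegate, 21 Nov – 31 Dec 2027: 41 days → £53,000 × 3.95% × 41/365 = £235.1603
Total = £1,447.6986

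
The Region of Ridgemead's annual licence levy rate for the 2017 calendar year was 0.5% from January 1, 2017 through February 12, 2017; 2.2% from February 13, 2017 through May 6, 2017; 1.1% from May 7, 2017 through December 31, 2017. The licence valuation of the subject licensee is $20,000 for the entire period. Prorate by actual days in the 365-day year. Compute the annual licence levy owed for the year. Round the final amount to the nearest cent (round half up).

January 1 – February 12, 2017: 43 days at 0.5% → $20,000 × 0.5% × 43/365 = $11.7808
February 13 – May 6, 2017: 83 days at 2.2% → $20,000 × 2.2% × 83/365 = $100.0548
May 7 – December 31, 2017: 239 days at 1.1% → $20,000 × 1.1% × 239/365 = $144.0548
Total = $255.8904

$255.89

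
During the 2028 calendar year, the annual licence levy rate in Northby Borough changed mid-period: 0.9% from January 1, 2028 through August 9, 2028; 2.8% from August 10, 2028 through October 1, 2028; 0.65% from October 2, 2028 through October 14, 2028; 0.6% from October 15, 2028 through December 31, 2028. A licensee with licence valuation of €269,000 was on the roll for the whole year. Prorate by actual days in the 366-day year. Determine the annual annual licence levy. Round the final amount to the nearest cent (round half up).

€2,965.25

January 1 – August 9, 2028: 222 days at 0.9% → €269,000 × 0.9% × 222/366 = €1,468.4754
August 10 – October 1, 2028: 53 days at 2.8% → €269,000 × 2.8% × 53/366 = €1,090.6995
October 2 – October 14, 2028: 13 days at 0.65% → €269,000 × 0.65% × 13/366 = €62.1052
October 15 – December 31, 2028: 78 days at 0.6% → €269,000 × 0.6% × 78/366 = €343.9672
Total = €2,965.2473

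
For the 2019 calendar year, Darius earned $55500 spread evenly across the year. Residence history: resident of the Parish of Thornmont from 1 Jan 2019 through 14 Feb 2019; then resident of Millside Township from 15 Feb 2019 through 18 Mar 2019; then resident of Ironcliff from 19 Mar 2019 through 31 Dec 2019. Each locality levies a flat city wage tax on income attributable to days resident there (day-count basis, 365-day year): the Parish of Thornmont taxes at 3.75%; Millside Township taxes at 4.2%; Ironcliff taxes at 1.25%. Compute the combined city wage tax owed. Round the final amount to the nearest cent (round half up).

The Parish of Thornmont, 1 Jan – 14 Feb 2019: 45 days → $55500 × 3.75% × 45/365 = $256.5925
Millside Township, 15 Feb – 18 Mar 2019: 32 days → $55500 × 4.2% × 32/365 = $204.3616
Ironcliff, 19 Mar – 31 Dec 2019: 288 days → $55500 × 1.25% × 288/365 = $547.3973
Total = $1008.3514

$1008.35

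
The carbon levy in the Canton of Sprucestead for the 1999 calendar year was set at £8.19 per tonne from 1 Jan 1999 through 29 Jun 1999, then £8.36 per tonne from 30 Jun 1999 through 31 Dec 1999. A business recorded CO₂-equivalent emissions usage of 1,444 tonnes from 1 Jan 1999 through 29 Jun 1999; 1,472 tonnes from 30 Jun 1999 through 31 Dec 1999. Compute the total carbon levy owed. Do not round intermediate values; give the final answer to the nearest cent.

£24,132.28

1 Jan – 29 Jun 1999: 1,444 tonnes at £8.19/tonne → £11,826.36
30 Jun – 31 Dec 1999: 1,472 tonnes at £8.36/tonne → £12,305.92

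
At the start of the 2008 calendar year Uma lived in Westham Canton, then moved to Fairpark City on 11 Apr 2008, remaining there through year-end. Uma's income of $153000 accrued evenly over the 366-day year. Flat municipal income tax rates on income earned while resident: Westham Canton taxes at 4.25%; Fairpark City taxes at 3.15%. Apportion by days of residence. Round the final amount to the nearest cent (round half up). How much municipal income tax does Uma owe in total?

$5283.93

Westham Canton, 1 Jan – 10 Apr 2008: 101 days → $153000 × 4.25% × 101/366 = $1794.4057
Fairpark City, 11 Apr – 31 Dec 2008: 265 days → $153000 × 3.15% × 265/366 = $3489.5287
Total = $5283.9344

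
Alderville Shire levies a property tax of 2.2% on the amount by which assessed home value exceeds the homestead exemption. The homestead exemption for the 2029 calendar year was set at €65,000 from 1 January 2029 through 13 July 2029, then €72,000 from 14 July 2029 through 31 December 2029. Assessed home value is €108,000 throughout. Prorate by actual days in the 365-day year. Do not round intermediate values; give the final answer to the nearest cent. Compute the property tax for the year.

€873.85

1 January – 13 July 2029: 194 days, exemption €65,000 → (€108,000 − €65,000) × 2.2% × 194/365 = €502.8055
14 July – 31 December 2029: 171 days, exemption €72,000 → (€108,000 − €72,000) × 2.2% × 171/365 = €371.0466
Total = €873.8521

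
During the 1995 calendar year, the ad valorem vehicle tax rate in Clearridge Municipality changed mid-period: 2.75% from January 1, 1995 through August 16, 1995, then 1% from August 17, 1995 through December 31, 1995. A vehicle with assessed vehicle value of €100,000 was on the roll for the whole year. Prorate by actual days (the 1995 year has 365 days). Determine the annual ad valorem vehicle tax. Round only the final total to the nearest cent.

€2,093.15

January 1 – August 16, 1995: 228 days at 2.75% → €100,000 × 2.75% × 228/365 = €1,717.8082
August 17 – December 31, 1995: 137 days at 1% → €100,000 × 1% × 137/365 = €375.3425
Total = €2,093.1507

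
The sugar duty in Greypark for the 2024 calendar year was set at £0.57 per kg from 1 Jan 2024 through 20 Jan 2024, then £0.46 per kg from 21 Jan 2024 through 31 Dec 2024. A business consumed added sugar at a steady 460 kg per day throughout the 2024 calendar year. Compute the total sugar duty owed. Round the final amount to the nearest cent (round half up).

1 Jan – 20 Jan 2024: 20 days × 460 kg/day = 9,200 kg at £0.57/kg → £5,244.00
21 Jan – 31 Dec 2024: 346 days × 460 kg/day = 159,160 kg at £0.46/kg → £73,213.60

£78,457.60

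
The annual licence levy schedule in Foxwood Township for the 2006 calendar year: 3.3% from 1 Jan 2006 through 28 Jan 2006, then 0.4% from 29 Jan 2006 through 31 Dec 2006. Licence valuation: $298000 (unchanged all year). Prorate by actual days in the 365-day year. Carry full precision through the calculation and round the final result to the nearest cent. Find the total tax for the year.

$1854.95

1 Jan – 28 Jan 2006: 28 days at 3.3% → $298000 × 3.3% × 28/365 = $754.3890
29 Jan – 31 Dec 2006: 337 days at 0.4% → $298000 × 0.4% × 337/365 = $1100.5589
Total = $1854.9479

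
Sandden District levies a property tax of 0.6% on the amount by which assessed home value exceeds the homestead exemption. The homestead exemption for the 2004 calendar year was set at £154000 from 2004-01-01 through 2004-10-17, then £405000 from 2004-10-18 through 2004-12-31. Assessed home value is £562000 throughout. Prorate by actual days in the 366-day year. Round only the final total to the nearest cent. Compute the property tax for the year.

2004-01-01 to 2004-10-17: 291 days, exemption £154000 → (£562000 − £154000) × 0.6% × 291/366 = £1946.3607
2004-10-18 to 2004-12-31: 75 days, exemption £405000 → (£562000 − £405000) × 0.6% × 75/366 = £193.0328
Total = £2139.3934

£2139.39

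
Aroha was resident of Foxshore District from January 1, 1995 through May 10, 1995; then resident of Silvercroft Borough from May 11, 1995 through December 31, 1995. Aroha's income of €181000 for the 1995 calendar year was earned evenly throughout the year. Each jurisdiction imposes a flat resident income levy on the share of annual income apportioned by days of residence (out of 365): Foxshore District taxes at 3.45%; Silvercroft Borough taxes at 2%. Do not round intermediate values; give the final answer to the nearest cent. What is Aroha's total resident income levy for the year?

€4554.75

Foxshore District, January 1 – May 10, 1995: 130 days → €181000 × 3.45% × 130/365 = €2224.0685
Silvercroft Borough, May 11 – December 31, 1995: 235 days → €181000 × 2% × 235/365 = €2330.6849
Total = €4554.7534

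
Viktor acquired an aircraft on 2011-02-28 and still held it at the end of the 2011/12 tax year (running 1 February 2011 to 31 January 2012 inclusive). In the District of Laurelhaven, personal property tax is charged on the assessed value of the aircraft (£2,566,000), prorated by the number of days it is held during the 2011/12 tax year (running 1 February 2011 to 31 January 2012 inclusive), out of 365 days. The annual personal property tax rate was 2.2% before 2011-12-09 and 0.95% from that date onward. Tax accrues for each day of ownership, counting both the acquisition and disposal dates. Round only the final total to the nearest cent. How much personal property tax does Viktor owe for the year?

2011-02-28 to 2011-12-08: 284 days at 2.2% → £2,566,000 × 2.2% × 284/365 = £43,924.2959
2011-12-09 to 2012-01-31: 54 days at 0.95% → £2,566,000 × 0.95% × 54/365 = £3,606.4603
Total = £47,530.7562

£47,530.76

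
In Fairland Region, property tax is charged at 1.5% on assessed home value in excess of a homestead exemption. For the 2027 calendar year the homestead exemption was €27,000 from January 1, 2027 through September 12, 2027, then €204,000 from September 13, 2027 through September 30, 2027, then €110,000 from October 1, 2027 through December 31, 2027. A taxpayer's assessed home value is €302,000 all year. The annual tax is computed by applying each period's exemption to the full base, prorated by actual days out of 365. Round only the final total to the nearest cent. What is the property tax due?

January 1 – September 12, 2027: 255 days, exemption €27,000 → (€302,000 − €27,000) × 1.5% × 255/365 = €2,881.8493
September 13 – September 30, 2027: 18 days, exemption €204,000 → (€302,000 − €204,000) × 1.5% × 18/365 = €72.4932
October 1 – December 31, 2027: 92 days, exemption €110,000 → (€302,000 − €110,000) × 1.5% × 92/365 = €725.9178
Total = €3,680.2603

€3,680.26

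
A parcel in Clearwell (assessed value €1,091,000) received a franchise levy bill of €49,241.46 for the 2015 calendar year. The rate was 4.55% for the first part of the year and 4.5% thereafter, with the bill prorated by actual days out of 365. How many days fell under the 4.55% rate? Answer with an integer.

98 days

Let d = days at the first rate; then 365 − d days at the second rate.
€1,091,000 × [4.55%·d + 4.5%·(365−d)] / 365 = €49,241.46
Solving gives d = 98, so the new rate took effect on 9 Apr 2015.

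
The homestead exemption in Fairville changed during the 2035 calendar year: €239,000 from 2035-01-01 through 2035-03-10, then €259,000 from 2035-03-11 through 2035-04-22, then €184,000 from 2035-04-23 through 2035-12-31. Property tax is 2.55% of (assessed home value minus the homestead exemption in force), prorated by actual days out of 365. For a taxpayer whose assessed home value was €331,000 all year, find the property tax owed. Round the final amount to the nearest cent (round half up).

€3,258.06

2035-01-01 to 2035-03-10: 69 days, exemption €239,000 → (€331,000 − €239,000) × 2.55% × 69/365 = €443.4904
2035-03-11 to 2035-04-22: 43 days, exemption €259,000 → (€331,000 − €259,000) × 2.55% × 43/365 = €216.2959
2035-04-23 to 2035-12-31: 253 days, exemption €184,000 → (€331,000 − €184,000) × 2.55% × 253/365 = €2,598.2753
Total = €3,258.0616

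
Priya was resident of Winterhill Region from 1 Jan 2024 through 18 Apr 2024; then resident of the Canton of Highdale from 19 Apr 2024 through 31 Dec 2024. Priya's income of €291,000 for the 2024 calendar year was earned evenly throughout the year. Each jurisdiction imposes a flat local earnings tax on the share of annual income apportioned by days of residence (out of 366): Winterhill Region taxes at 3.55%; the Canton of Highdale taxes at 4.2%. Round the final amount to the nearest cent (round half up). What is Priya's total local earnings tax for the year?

Winterhill Region, 1 Jan – 18 Apr 2024: 109 days → €291,000 × 3.55% × 109/366 = €3,076.5697
The Canton of Highdale, 19 Apr – 31 Dec 2024: 257 days → €291,000 × 4.2% × 257/366 = €8,582.1148
Total = €11,658.6844

€11,658.68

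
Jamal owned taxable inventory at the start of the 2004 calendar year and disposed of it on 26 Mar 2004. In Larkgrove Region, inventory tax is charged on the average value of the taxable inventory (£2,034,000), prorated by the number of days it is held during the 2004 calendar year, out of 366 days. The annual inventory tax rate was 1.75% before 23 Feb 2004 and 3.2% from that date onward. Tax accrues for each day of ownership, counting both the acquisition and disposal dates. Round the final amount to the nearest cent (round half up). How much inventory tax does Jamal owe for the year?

1 Jan – 22 Feb 2004: 53 days at 1.75% → £2,034,000 × 1.75% × 53/366 = £5,154.4672
23 Feb – 26 Mar 2004: 33 days at 3.2% → £2,034,000 × 3.2% × 33/366 = £5,868.5902
Total = £11,023.0574

£11,023.06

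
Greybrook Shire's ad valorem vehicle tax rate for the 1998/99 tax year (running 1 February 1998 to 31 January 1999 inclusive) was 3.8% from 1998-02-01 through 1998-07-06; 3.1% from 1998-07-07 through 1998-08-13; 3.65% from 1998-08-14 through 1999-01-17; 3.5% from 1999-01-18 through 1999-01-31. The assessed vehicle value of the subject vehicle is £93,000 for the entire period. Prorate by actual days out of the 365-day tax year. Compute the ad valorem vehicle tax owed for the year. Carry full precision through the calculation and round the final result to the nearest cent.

1998-02-01 to 1998-07-06: 156 days at 3.8% → £93,000 × 3.8% × 156/365 = £1,510.4219
1998-07-07 to 1998-08-13: 38 days at 3.1% → £93,000 × 3.1% × 38/365 = £300.1479
1998-08-14 to 1999-01-17: 157 days at 3.65% → £93,000 × 3.65% × 157/365 = £1,460.1000
1999-01-18 to 1999-01-31: 14 days at 3.5% → £93,000 × 3.5% × 14/365 = £124.8493
Total = £3,395.5192

£3,395.52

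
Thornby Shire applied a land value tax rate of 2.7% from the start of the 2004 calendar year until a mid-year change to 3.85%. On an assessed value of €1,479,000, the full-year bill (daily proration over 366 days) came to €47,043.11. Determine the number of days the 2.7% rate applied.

Let d = days at the first rate; then 366 − d days at the second rate.
€1,479,000 × [2.7%·d + 3.85%·(366−d)] / 366 = €47,043.11
Solving gives d = 213, so the new rate took effect on August 1, 2004.

213 days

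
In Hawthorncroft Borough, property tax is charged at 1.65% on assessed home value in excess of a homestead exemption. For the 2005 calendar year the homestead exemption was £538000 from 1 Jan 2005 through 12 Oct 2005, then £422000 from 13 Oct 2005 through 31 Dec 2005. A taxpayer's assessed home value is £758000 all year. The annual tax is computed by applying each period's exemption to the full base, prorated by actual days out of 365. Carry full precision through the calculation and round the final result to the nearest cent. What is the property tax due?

1 Jan – 12 Oct 2005: 285 days, exemption £538000 → (£758000 − £538000) × 1.65% × 285/365 = £2834.3836
13 Oct – 31 Dec 2005: 80 days, exemption £422000 → (£758000 − £422000) × 1.65% × 80/365 = £1215.1233
Total = £4049.5068

£4049.51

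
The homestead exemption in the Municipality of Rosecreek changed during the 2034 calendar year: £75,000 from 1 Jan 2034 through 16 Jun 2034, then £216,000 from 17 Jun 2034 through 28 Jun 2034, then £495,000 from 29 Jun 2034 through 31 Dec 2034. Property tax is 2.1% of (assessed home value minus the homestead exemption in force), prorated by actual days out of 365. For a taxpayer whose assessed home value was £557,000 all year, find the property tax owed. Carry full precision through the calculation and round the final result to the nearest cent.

1 Jan – 16 Jun 2034: 167 days, exemption £75,000 → (£557,000 − £75,000) × 2.1% × 167/365 = £4,631.1616
17 Jun – 28 Jun 2034: 12 days, exemption £216,000 → (£557,000 − £216,000) × 2.1% × 12/365 = £235.4301
29 Jun – 31 Dec 2034: 186 days, exemption £495,000 → (£557,000 − £495,000) × 2.1% × 186/365 = £663.4849
Total = £5,530.0767

£5,530.08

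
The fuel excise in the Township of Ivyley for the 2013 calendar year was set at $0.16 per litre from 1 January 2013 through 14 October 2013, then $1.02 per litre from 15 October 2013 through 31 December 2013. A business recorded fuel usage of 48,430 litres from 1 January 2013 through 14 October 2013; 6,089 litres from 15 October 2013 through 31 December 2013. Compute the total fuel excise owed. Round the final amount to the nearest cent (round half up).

$13,959.58

1 January – 14 October 2013: 48,430 litres at $0.16/litre → $7,748.80
15 October – 31 December 2013: 6,089 litres at $1.02/litre → $6,210.78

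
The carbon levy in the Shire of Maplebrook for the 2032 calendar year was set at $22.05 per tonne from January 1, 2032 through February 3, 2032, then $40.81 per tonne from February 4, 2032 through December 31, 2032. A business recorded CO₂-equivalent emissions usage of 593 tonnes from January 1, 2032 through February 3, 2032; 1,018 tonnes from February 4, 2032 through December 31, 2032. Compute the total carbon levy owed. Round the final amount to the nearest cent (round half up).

$54,620.23

January 1 – February 3, 2032: 593 tonnes at $22.05/tonne → $13,075.65
February 4 – December 31, 2032: 1,018 tonnes at $40.81/tonne → $41,544.58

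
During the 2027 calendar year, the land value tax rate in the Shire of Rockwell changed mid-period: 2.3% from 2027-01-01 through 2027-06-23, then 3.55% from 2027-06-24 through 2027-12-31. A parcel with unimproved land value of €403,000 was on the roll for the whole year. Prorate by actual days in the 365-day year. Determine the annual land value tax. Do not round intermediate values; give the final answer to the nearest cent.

2027-01-01 to 2027-06-23: 174 days at 2.3% → €403,000 × 2.3% × 174/365 = €4,418.6466
2027-06-24 to 2027-12-31: 191 days at 3.55% → €403,000 × 3.55% × 191/365 = €7,486.4151
Total = €11,905.0616

€11,905.06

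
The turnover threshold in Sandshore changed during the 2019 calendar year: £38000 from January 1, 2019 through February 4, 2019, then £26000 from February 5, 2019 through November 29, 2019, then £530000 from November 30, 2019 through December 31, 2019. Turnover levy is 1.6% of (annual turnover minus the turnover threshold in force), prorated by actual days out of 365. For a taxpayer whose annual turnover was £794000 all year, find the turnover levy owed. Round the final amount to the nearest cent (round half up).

£11562.61

January 1 – February 4, 2019: 35 days, exemption £38000 → (£794000 − £38000) × 1.6% × 35/365 = £1159.8904
February 5 – November 29, 2019: 298 days, exemption £26000 → (£794000 − £26000) × 1.6% × 298/365 = £10032.3945
November 30 – December 31, 2019: 32 days, exemption £530000 → (£794000 − £530000) × 1.6% × 32/365 = £370.3233
Total = £11562.6082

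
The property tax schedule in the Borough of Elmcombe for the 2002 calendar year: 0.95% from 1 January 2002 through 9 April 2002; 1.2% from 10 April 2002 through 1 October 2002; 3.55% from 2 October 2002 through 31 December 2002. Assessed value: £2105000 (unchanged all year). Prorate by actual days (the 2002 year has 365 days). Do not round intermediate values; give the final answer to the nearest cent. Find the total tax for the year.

£36165.63

1 January – 9 April 2002: 99 days at 0.95% → £2105000 × 0.95% × 99/365 = £5423.9795
10 April – 1 October 2002: 175 days at 1.2% → £2105000 × 1.2% × 175/365 = £12110.9589
2 October – 31 December 2002: 91 days at 3.55% → £2105000 × 3.55% × 91/365 = £18630.6918
Total = £36165.6301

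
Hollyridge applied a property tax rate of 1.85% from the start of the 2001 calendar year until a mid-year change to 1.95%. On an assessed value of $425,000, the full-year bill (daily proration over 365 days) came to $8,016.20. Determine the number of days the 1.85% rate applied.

233 days

Let d = days at the first rate; then 365 − d days at the second rate.
$425,000 × [1.85%·d + 1.95%·(365−d)] / 365 = $8,016.20
Solving gives d = 233, so the new rate took effect on 22 August 2001.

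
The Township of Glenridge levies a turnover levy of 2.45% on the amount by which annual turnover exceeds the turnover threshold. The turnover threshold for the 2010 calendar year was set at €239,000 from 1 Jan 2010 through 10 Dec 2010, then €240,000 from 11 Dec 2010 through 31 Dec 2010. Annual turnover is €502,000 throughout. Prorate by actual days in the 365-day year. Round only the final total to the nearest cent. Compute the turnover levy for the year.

€6,442.09

1 Jan – 10 Dec 2010: 344 days, exemption €239,000 → (€502,000 − €239,000) × 2.45% × 344/365 = €6,072.7781
11 Dec – 31 Dec 2010: 21 days, exemption €240,000 → (€502,000 − €240,000) × 2.45% × 21/365 = €369.3123
Total = €6,442.0904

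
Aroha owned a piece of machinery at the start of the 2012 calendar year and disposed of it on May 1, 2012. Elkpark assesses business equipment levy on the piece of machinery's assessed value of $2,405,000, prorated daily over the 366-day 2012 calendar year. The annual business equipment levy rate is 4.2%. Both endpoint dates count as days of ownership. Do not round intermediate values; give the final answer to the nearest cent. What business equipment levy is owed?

$33,670.00

Days held (January 1 – May 1, 2012): 122 out of 366
Tax = $2,405,000 × 4.2% × 122/366 = $33,670.0000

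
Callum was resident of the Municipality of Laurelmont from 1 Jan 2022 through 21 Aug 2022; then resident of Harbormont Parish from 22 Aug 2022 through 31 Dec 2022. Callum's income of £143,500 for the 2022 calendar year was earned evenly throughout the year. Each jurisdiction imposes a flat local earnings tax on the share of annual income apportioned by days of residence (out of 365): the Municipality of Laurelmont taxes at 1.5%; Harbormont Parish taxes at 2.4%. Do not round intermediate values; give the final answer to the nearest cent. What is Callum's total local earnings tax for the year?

£2,619.56

The Municipality of Laurelmont, 1 Jan – 21 Aug 2022: 233 days → £143,500 × 1.5% × 233/365 = £1,374.0616
Harbormont Parish, 22 Aug – 31 Dec 2022: 132 days → £143,500 × 2.4% × 132/365 = £1,245.5014
Total = £2,619.5630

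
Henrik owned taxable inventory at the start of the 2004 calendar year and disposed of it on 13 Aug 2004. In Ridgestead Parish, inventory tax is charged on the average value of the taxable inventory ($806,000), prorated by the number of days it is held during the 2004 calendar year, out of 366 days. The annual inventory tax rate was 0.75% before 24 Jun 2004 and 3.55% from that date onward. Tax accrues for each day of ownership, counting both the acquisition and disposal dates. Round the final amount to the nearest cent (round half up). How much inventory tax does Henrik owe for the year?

1 Jan – 23 Jun 2004: 175 days at 0.75% → $806,000 × 0.75% × 175/366 = $2,890.3689
24 Jun – 13 Aug 2004: 51 days at 3.55% → $806,000 × 3.55% × 51/366 = $3,987.0574
Total = $6,877.4262

$6,877.43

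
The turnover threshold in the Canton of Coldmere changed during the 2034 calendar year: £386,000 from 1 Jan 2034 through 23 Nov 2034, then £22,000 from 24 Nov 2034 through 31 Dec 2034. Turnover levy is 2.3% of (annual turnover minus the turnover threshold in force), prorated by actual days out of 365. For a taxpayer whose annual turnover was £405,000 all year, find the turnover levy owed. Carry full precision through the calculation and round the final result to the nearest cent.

1 Jan – 23 Nov 2034: 327 days, exemption £386,000 → (£405,000 − £386,000) × 2.3% × 327/365 = £391.5041
24 Nov – 31 Dec 2034: 38 days, exemption £22,000 → (£405,000 − £22,000) × 2.3% × 38/365 = £917.1014
Total = £1,308.6055

£1,308.61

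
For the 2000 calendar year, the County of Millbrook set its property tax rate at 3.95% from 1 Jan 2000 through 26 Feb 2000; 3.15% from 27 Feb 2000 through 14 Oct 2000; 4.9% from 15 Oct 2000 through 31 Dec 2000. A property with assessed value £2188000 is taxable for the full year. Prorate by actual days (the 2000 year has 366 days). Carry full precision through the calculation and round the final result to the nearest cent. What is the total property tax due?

1 Jan – 26 Feb 2000: 57 days at 3.95% → £2188000 × 3.95% × 57/366 = £13459.7869
27 Feb – 14 Oct 2000: 231 days at 3.15% → £2188000 × 3.15% × 231/366 = £43499.9508
15 Oct – 31 Dec 2000: 78 days at 4.9% → £2188000 × 4.9% × 78/366 = £22848.4590
Total = £79808.1967

£79808.20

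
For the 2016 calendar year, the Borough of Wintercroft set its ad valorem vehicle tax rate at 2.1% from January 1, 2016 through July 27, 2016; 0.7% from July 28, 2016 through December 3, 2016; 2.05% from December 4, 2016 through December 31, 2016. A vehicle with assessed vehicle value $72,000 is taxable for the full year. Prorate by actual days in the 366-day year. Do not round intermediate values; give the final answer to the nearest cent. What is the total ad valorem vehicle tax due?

January 1 – July 27, 2016: 209 days at 2.1% → $72,000 × 2.1% × 209/366 = $863.4098
July 28 – December 3, 2016: 129 days at 0.7% → $72,000 × 0.7% × 129/366 = $177.6393
December 4 – December 31, 2016: 28 days at 2.05% → $72,000 × 2.05% × 28/366 = $112.9180
Total = $1,153.9672

$1,153.97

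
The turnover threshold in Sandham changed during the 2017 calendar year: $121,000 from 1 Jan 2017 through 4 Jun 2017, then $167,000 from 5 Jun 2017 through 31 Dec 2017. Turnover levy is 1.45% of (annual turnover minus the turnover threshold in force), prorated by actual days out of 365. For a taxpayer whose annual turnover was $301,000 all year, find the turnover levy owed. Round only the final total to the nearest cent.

$2,226.25

1 Jan – 4 Jun 2017: 155 days, exemption $121,000 → ($301,000 − $121,000) × 1.45% × 155/365 = $1,108.3562
5 Jun – 31 Dec 2017: 210 days, exemption $167,000 → ($301,000 − $167,000) × 1.45% × 210/365 = $1,117.8904
Total = $2,226.2466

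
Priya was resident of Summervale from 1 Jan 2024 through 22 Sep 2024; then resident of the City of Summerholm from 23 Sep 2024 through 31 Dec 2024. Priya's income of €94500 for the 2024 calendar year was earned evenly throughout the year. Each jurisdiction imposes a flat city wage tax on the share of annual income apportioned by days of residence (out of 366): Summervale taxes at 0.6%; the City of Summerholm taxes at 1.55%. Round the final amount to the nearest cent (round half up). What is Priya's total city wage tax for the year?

Summervale, 1 Jan – 22 Sep 2024: 266 days → €94500 × 0.6% × 266/366 = €412.0820
The City of Summerholm, 23 Sep – 31 Dec 2024: 100 days → €94500 × 1.55% × 100/366 = €400.2049
Total = €812.2869

€812.29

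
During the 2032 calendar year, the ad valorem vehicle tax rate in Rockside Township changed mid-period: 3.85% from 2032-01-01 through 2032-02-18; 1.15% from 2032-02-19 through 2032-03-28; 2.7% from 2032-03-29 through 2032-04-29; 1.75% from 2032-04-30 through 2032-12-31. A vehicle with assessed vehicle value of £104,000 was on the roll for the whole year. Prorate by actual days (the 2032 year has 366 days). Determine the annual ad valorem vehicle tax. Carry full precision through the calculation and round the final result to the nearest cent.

£2,132.28

2032-01-01 to 2032-02-18: 49 days at 3.85% → £104,000 × 3.85% × 49/366 = £536.0546
2032-02-19 to 2032-03-28: 39 days at 1.15% → £104,000 × 1.15% × 39/366 = £127.4426
2032-03-29 to 2032-04-29: 32 days at 2.7% → £104,000 × 2.7% × 32/366 = £245.5082
2032-04-30 to 2032-12-31: 246 days at 1.75% → £104,000 × 1.75% × 246/366 = £1,223.2787
Total = £2,132.2842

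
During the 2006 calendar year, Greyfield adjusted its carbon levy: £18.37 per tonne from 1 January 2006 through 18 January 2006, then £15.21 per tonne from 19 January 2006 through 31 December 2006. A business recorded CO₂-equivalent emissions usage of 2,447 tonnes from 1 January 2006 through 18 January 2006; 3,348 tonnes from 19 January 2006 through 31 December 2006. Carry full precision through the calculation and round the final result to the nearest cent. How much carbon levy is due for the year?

£95,874.47

1 January – 18 January 2006: 2,447 tonnes at £18.37/tonne → £44,951.39
19 January – 31 December 2006: 3,348 tonnes at £15.21/tonne → £50,923.08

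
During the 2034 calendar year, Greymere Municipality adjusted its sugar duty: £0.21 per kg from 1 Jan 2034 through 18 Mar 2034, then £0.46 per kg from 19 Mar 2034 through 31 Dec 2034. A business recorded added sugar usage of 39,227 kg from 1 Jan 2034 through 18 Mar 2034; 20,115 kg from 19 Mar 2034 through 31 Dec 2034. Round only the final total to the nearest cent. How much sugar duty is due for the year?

£17490.57

1 Jan – 18 Mar 2034: 39,227 kg at £0.21/kg → £8237.67
19 Mar – 31 Dec 2034: 20,115 kg at £0.46/kg → £9252.90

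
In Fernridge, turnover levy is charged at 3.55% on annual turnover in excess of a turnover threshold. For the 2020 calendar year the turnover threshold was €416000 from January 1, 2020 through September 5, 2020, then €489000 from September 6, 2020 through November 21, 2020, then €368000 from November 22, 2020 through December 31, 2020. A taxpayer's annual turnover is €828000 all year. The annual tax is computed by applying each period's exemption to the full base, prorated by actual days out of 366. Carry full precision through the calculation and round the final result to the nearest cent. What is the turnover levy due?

€14267.02

January 1 – September 5, 2020: 249 days, exemption €416000 → (€828000 − €416000) × 3.55% × 249/366 = €9950.4754
September 6 – November 21, 2020: 77 days, exemption €489000 → (€828000 − €489000) × 3.55% × 77/366 = €2531.8484
November 22 – December 31, 2020: 40 days, exemption €368000 → (€828000 − €368000) × 3.55% × 40/366 = €1784.6995
Total = €14267.0232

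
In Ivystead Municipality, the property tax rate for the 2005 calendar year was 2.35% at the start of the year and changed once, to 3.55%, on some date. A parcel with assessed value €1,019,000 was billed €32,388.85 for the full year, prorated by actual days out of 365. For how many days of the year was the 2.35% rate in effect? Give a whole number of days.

Let d = days at the first rate; then 365 − d days at the second rate.
€1,019,000 × [2.35%·d + 3.55%·(365−d)] / 365 = €32,388.85
Solving gives d = 113, so the new rate took effect on April 24, 2005.

113 days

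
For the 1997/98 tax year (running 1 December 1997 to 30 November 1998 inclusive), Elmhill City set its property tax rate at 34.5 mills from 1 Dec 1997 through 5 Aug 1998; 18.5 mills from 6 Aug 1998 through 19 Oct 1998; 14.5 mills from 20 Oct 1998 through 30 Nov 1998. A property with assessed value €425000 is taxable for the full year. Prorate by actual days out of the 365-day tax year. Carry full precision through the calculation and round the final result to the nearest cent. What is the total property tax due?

1 Dec 1997 – 5 Aug 1998: 248 days at 34.5 mills → €425000 × 3.45% × 248/365 = €9962.4658
6 Aug – 19 Oct 1998: 75 days at 18.5 mills → €425000 × 1.85% × 75/365 = €1615.5822
20 Oct – 30 Nov 1998: 42 days at 14.5 mills → €425000 × 1.45% × 42/365 = €709.1096
Total = €12287.1575

€12287.16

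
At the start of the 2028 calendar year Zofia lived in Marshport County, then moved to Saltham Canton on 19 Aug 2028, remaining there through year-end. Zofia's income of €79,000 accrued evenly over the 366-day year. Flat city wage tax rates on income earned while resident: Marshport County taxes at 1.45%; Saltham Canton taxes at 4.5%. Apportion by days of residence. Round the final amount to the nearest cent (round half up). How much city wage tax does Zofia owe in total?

Marshport County, 1 Jan – 18 Aug 2028: 231 days → €79,000 × 1.45% × 231/366 = €722.9795
Saltham Canton, 19 Aug – 31 Dec 2028: 135 days → €79,000 × 4.5% × 135/366 = €1,311.2705
Total = €2,034.2500

€2,034.25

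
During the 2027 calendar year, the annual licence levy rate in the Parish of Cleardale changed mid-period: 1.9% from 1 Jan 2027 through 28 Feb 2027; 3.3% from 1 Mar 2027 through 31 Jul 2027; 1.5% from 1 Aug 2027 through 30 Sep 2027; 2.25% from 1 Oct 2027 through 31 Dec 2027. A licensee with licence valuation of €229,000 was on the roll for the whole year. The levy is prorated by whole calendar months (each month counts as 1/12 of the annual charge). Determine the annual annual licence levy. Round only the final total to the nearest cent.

€5,734.54

1 Jan – 28 Feb 2027: 2 months at 1.9% → €229,000 × 1.9% × 2/12 = €725.1667
1 Mar – 31 Jul 2027: 5 months at 3.3% → €229,000 × 3.3% × 5/12 = €3,148.7500
1 Aug – 30 Sep 2027: 2 months at 1.5% → €229,000 × 1.5% × 2/12 = €572.5000
1 Oct – 31 Dec 2027: 3 months at 2.25% → €229,000 × 2.25% × 3/12 = €1,288.1250
Total = €5,734.5417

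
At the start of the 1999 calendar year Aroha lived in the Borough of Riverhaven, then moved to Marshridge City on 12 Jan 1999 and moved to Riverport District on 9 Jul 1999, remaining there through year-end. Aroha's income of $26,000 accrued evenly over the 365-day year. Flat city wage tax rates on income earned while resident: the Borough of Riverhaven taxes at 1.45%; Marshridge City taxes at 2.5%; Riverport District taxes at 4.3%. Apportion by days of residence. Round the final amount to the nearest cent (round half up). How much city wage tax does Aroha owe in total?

The Borough of Riverhaven, 1 Jan – 11 Jan 1999: 11 days → $26,000 × 1.45% × 11/365 = $11.3616
Marshridge City, 12 Jan – 8 Jul 1999: 178 days → $26,000 × 2.5% × 178/365 = $316.9863
Riverport District, 9 Jul – 31 Dec 1999: 176 days → $26,000 × 4.3% × 176/365 = $539.0904
Total = $867.4384

$867.44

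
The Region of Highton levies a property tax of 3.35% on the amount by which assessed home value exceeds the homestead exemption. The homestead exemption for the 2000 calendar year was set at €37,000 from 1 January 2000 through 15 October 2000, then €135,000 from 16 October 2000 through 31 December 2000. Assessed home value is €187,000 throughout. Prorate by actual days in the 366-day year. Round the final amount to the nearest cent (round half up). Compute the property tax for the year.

€4,334.31

1 January – 15 October 2000: 289 days, exemption €37,000 → (€187,000 − €37,000) × 3.35% × 289/366 = €3,967.8279
16 October – 31 December 2000: 77 days, exemption €135,000 → (€187,000 − €135,000) × 3.35% × 77/366 = €366.4863
Total = €4,334.3142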